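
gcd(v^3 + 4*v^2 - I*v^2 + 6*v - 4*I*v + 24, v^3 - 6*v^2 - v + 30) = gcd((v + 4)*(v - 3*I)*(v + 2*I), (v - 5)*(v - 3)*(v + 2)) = 1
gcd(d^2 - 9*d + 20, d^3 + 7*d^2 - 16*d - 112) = d - 4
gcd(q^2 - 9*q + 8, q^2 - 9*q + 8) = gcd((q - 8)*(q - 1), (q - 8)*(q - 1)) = q^2 - 9*q + 8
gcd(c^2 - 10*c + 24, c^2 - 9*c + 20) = c - 4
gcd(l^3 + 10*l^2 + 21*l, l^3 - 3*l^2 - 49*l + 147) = l + 7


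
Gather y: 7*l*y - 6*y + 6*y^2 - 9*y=6*y^2 + y*(7*l - 15)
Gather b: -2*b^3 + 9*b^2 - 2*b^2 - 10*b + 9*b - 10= -2*b^3 + 7*b^2 - b - 10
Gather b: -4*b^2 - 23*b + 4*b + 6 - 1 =-4*b^2 - 19*b + 5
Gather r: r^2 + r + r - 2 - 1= r^2 + 2*r - 3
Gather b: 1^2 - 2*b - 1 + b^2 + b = b^2 - b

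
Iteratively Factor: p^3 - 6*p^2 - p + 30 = (p + 2)*(p^2 - 8*p + 15) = (p - 5)*(p + 2)*(p - 3)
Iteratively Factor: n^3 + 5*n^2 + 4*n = (n + 4)*(n^2 + n) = (n + 1)*(n + 4)*(n)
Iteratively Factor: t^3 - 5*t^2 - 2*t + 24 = (t + 2)*(t^2 - 7*t + 12) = (t - 3)*(t + 2)*(t - 4)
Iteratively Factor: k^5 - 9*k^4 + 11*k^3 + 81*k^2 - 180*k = (k - 4)*(k^4 - 5*k^3 - 9*k^2 + 45*k) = (k - 4)*(k + 3)*(k^3 - 8*k^2 + 15*k) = (k - 5)*(k - 4)*(k + 3)*(k^2 - 3*k) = k*(k - 5)*(k - 4)*(k + 3)*(k - 3)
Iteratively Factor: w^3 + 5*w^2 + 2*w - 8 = (w - 1)*(w^2 + 6*w + 8) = (w - 1)*(w + 2)*(w + 4)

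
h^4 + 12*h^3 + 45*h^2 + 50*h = h*(h + 2)*(h + 5)^2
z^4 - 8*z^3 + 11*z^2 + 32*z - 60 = (z - 5)*(z - 3)*(z - 2)*(z + 2)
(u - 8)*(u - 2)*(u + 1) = u^3 - 9*u^2 + 6*u + 16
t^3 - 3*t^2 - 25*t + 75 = (t - 5)*(t - 3)*(t + 5)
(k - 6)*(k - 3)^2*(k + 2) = k^4 - 10*k^3 + 21*k^2 + 36*k - 108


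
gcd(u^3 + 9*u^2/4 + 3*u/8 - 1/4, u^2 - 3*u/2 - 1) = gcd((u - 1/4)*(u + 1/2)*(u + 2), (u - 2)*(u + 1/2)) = u + 1/2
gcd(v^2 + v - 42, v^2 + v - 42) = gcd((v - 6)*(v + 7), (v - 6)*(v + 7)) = v^2 + v - 42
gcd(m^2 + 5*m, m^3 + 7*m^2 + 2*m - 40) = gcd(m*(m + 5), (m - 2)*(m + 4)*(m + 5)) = m + 5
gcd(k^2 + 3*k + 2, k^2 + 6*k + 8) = k + 2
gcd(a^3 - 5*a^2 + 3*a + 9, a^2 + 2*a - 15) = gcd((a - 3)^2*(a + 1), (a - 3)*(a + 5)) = a - 3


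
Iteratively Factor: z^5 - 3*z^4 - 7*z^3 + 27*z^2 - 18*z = (z + 3)*(z^4 - 6*z^3 + 11*z^2 - 6*z) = (z - 2)*(z + 3)*(z^3 - 4*z^2 + 3*z) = z*(z - 2)*(z + 3)*(z^2 - 4*z + 3) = z*(z - 2)*(z - 1)*(z + 3)*(z - 3)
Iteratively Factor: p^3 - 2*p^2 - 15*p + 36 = (p - 3)*(p^2 + p - 12) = (p - 3)*(p + 4)*(p - 3)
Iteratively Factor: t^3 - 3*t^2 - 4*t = (t + 1)*(t^2 - 4*t) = (t - 4)*(t + 1)*(t)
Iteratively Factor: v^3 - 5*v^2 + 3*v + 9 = (v - 3)*(v^2 - 2*v - 3) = (v - 3)*(v + 1)*(v - 3)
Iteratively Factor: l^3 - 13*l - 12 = (l - 4)*(l^2 + 4*l + 3) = (l - 4)*(l + 3)*(l + 1)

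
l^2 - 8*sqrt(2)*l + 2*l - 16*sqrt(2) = (l + 2)*(l - 8*sqrt(2))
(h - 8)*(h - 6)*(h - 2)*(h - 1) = h^4 - 17*h^3 + 92*h^2 - 172*h + 96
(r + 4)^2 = r^2 + 8*r + 16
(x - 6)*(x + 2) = x^2 - 4*x - 12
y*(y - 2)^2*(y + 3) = y^4 - y^3 - 8*y^2 + 12*y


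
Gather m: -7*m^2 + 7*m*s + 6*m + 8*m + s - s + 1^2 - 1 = -7*m^2 + m*(7*s + 14)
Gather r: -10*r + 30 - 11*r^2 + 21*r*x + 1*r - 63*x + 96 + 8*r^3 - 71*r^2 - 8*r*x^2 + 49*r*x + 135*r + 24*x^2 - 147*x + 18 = 8*r^3 - 82*r^2 + r*(-8*x^2 + 70*x + 126) + 24*x^2 - 210*x + 144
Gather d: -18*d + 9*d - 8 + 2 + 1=-9*d - 5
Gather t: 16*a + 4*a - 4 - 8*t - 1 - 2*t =20*a - 10*t - 5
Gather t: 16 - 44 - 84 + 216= 104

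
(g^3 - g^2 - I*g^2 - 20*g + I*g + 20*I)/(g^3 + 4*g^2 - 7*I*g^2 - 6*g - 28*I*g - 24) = (g - 5)/(g - 6*I)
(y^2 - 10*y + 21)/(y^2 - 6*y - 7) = (y - 3)/(y + 1)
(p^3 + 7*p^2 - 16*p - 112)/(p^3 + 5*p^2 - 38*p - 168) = (p - 4)/(p - 6)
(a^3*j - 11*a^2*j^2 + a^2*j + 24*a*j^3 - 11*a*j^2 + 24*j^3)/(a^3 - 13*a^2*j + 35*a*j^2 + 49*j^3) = j*(a^3 - 11*a^2*j + a^2 + 24*a*j^2 - 11*a*j + 24*j^2)/(a^3 - 13*a^2*j + 35*a*j^2 + 49*j^3)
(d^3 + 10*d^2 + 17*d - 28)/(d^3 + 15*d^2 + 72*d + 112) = (d - 1)/(d + 4)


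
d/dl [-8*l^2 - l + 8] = -16*l - 1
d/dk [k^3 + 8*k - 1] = 3*k^2 + 8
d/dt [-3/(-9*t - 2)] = -27/(9*t + 2)^2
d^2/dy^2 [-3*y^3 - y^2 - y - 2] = -18*y - 2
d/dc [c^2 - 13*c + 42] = 2*c - 13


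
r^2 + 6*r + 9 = (r + 3)^2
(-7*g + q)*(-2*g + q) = 14*g^2 - 9*g*q + q^2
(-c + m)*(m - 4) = -c*m + 4*c + m^2 - 4*m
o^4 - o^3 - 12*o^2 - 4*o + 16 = (o - 4)*(o - 1)*(o + 2)^2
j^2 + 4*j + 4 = (j + 2)^2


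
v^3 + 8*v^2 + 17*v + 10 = (v + 1)*(v + 2)*(v + 5)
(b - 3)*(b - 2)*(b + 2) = b^3 - 3*b^2 - 4*b + 12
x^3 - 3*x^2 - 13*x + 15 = (x - 5)*(x - 1)*(x + 3)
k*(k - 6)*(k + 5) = k^3 - k^2 - 30*k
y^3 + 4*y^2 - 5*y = y*(y - 1)*(y + 5)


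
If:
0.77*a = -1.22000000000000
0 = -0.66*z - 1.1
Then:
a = -1.58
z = -1.67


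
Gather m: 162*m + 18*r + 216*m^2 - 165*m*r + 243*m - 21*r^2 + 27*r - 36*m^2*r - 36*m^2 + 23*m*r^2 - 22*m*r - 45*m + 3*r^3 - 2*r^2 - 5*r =m^2*(180 - 36*r) + m*(23*r^2 - 187*r + 360) + 3*r^3 - 23*r^2 + 40*r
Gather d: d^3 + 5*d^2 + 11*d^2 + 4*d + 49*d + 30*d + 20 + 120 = d^3 + 16*d^2 + 83*d + 140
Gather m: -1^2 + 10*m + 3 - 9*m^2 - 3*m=-9*m^2 + 7*m + 2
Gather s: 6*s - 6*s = 0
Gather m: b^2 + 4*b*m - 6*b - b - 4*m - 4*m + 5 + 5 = b^2 - 7*b + m*(4*b - 8) + 10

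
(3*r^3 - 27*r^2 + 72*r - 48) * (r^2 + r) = 3*r^5 - 24*r^4 + 45*r^3 + 24*r^2 - 48*r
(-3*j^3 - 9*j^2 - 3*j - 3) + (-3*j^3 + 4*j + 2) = -6*j^3 - 9*j^2 + j - 1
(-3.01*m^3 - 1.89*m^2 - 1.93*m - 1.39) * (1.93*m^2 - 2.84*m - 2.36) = -5.8093*m^5 + 4.9007*m^4 + 8.7463*m^3 + 7.2589*m^2 + 8.5024*m + 3.2804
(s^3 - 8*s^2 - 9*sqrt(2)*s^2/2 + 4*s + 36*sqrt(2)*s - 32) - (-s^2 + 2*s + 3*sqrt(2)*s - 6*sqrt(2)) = s^3 - 7*s^2 - 9*sqrt(2)*s^2/2 + 2*s + 33*sqrt(2)*s - 32 + 6*sqrt(2)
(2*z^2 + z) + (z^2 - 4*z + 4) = 3*z^2 - 3*z + 4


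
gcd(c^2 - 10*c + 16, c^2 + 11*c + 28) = 1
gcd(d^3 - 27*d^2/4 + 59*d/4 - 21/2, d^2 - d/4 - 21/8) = d - 7/4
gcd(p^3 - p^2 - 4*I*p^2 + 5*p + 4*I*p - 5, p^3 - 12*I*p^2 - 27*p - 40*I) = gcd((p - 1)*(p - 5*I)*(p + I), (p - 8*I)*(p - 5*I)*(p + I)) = p^2 - 4*I*p + 5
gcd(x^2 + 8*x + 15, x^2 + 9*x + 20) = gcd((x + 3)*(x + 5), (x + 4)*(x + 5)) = x + 5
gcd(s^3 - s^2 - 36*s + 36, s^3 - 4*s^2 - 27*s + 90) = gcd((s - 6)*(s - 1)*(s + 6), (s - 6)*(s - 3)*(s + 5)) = s - 6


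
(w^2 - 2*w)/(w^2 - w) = (w - 2)/(w - 1)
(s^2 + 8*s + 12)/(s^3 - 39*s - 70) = (s + 6)/(s^2 - 2*s - 35)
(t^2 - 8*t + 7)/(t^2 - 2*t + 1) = (t - 7)/(t - 1)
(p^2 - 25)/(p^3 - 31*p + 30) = (p + 5)/(p^2 + 5*p - 6)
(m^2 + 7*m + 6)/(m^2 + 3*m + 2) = (m + 6)/(m + 2)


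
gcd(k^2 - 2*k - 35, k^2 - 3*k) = 1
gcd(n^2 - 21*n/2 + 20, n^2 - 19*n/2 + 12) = n - 8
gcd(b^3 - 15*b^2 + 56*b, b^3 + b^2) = b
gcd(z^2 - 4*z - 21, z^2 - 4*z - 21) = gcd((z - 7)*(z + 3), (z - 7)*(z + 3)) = z^2 - 4*z - 21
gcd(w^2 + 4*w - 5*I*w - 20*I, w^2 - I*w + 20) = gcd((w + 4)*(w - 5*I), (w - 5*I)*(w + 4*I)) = w - 5*I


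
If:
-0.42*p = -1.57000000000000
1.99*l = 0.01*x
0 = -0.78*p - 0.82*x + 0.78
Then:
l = -0.01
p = 3.74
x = -2.60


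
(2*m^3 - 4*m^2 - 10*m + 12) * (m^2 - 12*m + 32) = 2*m^5 - 28*m^4 + 102*m^3 + 4*m^2 - 464*m + 384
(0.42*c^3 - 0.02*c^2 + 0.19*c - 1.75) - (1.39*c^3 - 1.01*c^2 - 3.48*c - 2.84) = -0.97*c^3 + 0.99*c^2 + 3.67*c + 1.09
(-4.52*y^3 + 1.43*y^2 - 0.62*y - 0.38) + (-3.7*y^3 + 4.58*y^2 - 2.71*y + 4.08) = -8.22*y^3 + 6.01*y^2 - 3.33*y + 3.7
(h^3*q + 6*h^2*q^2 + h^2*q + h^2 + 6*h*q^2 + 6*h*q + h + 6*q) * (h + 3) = h^4*q + 6*h^3*q^2 + 4*h^3*q + h^3 + 24*h^2*q^2 + 9*h^2*q + 4*h^2 + 18*h*q^2 + 24*h*q + 3*h + 18*q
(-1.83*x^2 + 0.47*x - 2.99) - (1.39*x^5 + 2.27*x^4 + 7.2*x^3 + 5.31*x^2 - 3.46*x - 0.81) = -1.39*x^5 - 2.27*x^4 - 7.2*x^3 - 7.14*x^2 + 3.93*x - 2.18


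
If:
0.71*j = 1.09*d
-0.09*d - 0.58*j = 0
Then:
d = 0.00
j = 0.00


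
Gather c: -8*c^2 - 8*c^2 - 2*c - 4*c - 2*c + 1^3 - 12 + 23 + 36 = -16*c^2 - 8*c + 48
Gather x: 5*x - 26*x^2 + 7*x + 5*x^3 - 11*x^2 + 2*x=5*x^3 - 37*x^2 + 14*x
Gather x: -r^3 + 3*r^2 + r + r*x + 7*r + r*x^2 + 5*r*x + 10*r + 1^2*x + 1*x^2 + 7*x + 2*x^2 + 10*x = -r^3 + 3*r^2 + 18*r + x^2*(r + 3) + x*(6*r + 18)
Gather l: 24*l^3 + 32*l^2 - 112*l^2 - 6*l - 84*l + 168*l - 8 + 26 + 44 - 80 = 24*l^3 - 80*l^2 + 78*l - 18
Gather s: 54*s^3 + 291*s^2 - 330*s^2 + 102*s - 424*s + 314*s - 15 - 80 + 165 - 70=54*s^3 - 39*s^2 - 8*s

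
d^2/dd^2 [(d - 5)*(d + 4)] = 2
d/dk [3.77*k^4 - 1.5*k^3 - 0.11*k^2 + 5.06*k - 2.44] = 15.08*k^3 - 4.5*k^2 - 0.22*k + 5.06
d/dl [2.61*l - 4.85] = 2.61000000000000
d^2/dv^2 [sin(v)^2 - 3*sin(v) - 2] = 3*sin(v) + 2*cos(2*v)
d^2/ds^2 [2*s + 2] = 0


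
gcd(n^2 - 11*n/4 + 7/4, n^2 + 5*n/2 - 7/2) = n - 1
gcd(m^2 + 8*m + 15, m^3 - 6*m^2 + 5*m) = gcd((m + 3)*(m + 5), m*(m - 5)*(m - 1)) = 1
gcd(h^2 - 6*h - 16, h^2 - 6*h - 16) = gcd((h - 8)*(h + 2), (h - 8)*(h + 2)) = h^2 - 6*h - 16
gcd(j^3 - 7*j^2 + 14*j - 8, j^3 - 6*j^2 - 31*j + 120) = 1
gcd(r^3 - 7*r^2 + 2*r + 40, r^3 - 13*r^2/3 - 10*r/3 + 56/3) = r^2 - 2*r - 8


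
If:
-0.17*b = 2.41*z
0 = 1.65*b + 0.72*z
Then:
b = 0.00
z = 0.00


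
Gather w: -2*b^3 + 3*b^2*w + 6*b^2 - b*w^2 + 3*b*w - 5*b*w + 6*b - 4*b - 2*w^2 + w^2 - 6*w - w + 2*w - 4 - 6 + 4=-2*b^3 + 6*b^2 + 2*b + w^2*(-b - 1) + w*(3*b^2 - 2*b - 5) - 6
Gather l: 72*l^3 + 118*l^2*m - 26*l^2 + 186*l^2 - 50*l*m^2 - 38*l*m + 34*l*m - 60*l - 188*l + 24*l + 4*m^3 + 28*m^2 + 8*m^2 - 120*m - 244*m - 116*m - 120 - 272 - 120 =72*l^3 + l^2*(118*m + 160) + l*(-50*m^2 - 4*m - 224) + 4*m^3 + 36*m^2 - 480*m - 512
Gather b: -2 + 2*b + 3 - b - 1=b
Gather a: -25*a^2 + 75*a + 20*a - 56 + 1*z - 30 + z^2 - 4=-25*a^2 + 95*a + z^2 + z - 90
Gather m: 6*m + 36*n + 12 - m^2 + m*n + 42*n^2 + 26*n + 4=-m^2 + m*(n + 6) + 42*n^2 + 62*n + 16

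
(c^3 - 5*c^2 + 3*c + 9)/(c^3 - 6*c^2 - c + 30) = (c^2 - 2*c - 3)/(c^2 - 3*c - 10)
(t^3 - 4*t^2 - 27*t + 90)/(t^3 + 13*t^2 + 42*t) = (t^3 - 4*t^2 - 27*t + 90)/(t*(t^2 + 13*t + 42))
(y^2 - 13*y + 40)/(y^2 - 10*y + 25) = (y - 8)/(y - 5)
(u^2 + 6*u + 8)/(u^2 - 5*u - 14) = (u + 4)/(u - 7)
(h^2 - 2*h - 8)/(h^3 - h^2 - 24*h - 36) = (h - 4)/(h^2 - 3*h - 18)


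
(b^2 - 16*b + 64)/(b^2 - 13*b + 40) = (b - 8)/(b - 5)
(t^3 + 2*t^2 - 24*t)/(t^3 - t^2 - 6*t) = (-t^2 - 2*t + 24)/(-t^2 + t + 6)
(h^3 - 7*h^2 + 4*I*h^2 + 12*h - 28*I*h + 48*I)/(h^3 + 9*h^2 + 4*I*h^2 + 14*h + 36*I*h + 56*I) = (h^2 - 7*h + 12)/(h^2 + 9*h + 14)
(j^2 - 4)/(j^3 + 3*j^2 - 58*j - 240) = (j^2 - 4)/(j^3 + 3*j^2 - 58*j - 240)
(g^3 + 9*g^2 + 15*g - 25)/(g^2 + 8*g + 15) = (g^2 + 4*g - 5)/(g + 3)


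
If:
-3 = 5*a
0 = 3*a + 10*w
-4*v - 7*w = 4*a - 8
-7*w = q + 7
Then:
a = -3/5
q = -413/50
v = 457/200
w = 9/50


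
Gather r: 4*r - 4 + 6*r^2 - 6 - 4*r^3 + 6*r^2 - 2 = -4*r^3 + 12*r^2 + 4*r - 12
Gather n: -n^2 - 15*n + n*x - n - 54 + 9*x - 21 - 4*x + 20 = -n^2 + n*(x - 16) + 5*x - 55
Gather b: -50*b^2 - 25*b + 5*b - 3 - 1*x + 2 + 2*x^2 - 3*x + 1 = -50*b^2 - 20*b + 2*x^2 - 4*x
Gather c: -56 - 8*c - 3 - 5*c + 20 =-13*c - 39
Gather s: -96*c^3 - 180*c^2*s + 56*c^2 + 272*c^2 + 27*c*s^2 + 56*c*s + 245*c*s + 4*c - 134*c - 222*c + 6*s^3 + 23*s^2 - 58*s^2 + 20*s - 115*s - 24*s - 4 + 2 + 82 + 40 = -96*c^3 + 328*c^2 - 352*c + 6*s^3 + s^2*(27*c - 35) + s*(-180*c^2 + 301*c - 119) + 120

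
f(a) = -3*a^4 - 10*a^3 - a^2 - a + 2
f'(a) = -12*a^3 - 30*a^2 - 2*a - 1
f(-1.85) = 28.60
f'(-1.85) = -24.00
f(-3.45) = -20.82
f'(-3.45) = 141.59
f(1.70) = -76.78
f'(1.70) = -150.06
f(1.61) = -64.09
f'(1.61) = -132.06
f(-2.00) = 32.00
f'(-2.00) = -21.00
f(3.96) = -1376.37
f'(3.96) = -1224.56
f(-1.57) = 21.58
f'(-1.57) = -25.37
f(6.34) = -7440.00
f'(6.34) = -4277.63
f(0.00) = 2.00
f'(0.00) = -1.00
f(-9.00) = -12463.00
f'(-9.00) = 6335.00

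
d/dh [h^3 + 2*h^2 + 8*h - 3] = 3*h^2 + 4*h + 8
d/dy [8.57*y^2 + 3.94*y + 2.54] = 17.14*y + 3.94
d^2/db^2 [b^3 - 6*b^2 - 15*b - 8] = 6*b - 12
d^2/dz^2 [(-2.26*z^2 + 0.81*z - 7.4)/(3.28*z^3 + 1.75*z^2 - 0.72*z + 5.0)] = (-48.627968*z^6 + 52.285824*z^5 - 959.472816*z^4 - 157.628158*z^3 - 71.87796*z^2 + 741.579*z + 14.65968)/(35.287552*z^9 + 56.4816*z^8 + 6.896856*z^7 + 141.938575*z^6 + 170.686056*z^5 - 22.1889*z^4 + 207.826752*z^3 + 139.026*z^2 - 54.0*z + 125.0)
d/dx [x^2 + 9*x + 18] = 2*x + 9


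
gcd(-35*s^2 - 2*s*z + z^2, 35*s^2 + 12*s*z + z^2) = 5*s + z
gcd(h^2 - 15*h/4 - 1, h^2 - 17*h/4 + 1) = h - 4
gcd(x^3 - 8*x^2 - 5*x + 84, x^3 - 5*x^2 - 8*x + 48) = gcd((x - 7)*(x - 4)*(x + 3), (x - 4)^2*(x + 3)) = x^2 - x - 12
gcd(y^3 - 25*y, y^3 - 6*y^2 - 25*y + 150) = y^2 - 25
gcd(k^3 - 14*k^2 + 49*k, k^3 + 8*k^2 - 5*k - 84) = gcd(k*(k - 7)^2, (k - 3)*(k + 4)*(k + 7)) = 1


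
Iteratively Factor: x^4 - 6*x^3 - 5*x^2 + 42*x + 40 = (x - 4)*(x^3 - 2*x^2 - 13*x - 10) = (x - 4)*(x + 2)*(x^2 - 4*x - 5) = (x - 4)*(x + 1)*(x + 2)*(x - 5)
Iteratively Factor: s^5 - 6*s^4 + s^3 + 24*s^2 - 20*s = (s + 2)*(s^4 - 8*s^3 + 17*s^2 - 10*s) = (s - 2)*(s + 2)*(s^3 - 6*s^2 + 5*s) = (s - 5)*(s - 2)*(s + 2)*(s^2 - s) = (s - 5)*(s - 2)*(s - 1)*(s + 2)*(s)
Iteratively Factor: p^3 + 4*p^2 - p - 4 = (p + 1)*(p^2 + 3*p - 4) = (p - 1)*(p + 1)*(p + 4)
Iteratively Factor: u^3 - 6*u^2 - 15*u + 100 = (u + 4)*(u^2 - 10*u + 25) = (u - 5)*(u + 4)*(u - 5)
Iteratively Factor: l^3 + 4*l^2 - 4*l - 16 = (l - 2)*(l^2 + 6*l + 8) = (l - 2)*(l + 2)*(l + 4)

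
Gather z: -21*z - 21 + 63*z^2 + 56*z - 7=63*z^2 + 35*z - 28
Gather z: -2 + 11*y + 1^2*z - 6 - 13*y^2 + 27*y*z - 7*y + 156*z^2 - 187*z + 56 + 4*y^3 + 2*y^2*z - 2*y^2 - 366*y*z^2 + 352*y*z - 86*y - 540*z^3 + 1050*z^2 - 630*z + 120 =4*y^3 - 15*y^2 - 82*y - 540*z^3 + z^2*(1206 - 366*y) + z*(2*y^2 + 379*y - 816) + 168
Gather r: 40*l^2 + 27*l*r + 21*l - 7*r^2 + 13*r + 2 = 40*l^2 + 21*l - 7*r^2 + r*(27*l + 13) + 2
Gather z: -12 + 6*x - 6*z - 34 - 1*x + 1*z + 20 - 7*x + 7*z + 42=-2*x + 2*z + 16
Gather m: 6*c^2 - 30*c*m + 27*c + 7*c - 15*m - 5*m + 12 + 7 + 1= 6*c^2 + 34*c + m*(-30*c - 20) + 20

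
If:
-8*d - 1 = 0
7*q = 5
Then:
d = -1/8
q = 5/7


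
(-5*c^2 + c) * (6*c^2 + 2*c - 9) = -30*c^4 - 4*c^3 + 47*c^2 - 9*c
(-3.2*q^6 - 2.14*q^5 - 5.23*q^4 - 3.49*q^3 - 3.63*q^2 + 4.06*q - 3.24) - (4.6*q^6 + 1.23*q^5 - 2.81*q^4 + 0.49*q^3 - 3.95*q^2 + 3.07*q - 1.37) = -7.8*q^6 - 3.37*q^5 - 2.42*q^4 - 3.98*q^3 + 0.32*q^2 + 0.99*q - 1.87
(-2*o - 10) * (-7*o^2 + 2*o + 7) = 14*o^3 + 66*o^2 - 34*o - 70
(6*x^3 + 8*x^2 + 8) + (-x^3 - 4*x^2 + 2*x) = 5*x^3 + 4*x^2 + 2*x + 8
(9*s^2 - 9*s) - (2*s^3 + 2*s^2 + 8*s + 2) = -2*s^3 + 7*s^2 - 17*s - 2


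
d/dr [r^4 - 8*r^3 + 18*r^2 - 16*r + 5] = 4*r^3 - 24*r^2 + 36*r - 16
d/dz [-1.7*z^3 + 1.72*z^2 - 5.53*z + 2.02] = -5.1*z^2 + 3.44*z - 5.53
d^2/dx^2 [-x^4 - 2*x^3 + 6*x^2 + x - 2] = -12*x^2 - 12*x + 12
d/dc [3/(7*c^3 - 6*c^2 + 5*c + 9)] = 3*(-21*c^2 + 12*c - 5)/(7*c^3 - 6*c^2 + 5*c + 9)^2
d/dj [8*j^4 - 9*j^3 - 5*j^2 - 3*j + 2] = 32*j^3 - 27*j^2 - 10*j - 3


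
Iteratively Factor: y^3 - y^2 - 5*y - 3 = (y + 1)*(y^2 - 2*y - 3) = (y + 1)^2*(y - 3)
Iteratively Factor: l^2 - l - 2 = (l - 2)*(l + 1)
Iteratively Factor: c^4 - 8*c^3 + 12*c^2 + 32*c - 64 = (c + 2)*(c^3 - 10*c^2 + 32*c - 32) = (c - 4)*(c + 2)*(c^2 - 6*c + 8) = (c - 4)^2*(c + 2)*(c - 2)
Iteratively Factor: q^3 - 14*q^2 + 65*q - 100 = (q - 5)*(q^2 - 9*q + 20) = (q - 5)^2*(q - 4)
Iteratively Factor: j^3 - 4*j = (j)*(j^2 - 4) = j*(j + 2)*(j - 2)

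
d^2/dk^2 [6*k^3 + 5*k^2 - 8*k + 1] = 36*k + 10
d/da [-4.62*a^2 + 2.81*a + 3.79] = 2.81 - 9.24*a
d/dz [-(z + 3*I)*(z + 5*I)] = -2*z - 8*I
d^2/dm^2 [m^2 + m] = 2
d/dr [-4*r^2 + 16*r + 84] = 16 - 8*r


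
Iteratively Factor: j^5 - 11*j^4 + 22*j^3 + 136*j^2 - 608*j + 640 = (j - 4)*(j^4 - 7*j^3 - 6*j^2 + 112*j - 160) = (j - 5)*(j - 4)*(j^3 - 2*j^2 - 16*j + 32) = (j - 5)*(j - 4)^2*(j^2 + 2*j - 8) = (j - 5)*(j - 4)^2*(j - 2)*(j + 4)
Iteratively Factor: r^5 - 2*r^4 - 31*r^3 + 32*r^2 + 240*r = (r + 3)*(r^4 - 5*r^3 - 16*r^2 + 80*r) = (r + 3)*(r + 4)*(r^3 - 9*r^2 + 20*r) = r*(r + 3)*(r + 4)*(r^2 - 9*r + 20) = r*(r - 4)*(r + 3)*(r + 4)*(r - 5)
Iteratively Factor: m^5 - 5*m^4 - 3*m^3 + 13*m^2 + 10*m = (m)*(m^4 - 5*m^3 - 3*m^2 + 13*m + 10) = m*(m - 5)*(m^3 - 3*m - 2) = m*(m - 5)*(m + 1)*(m^2 - m - 2) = m*(m - 5)*(m - 2)*(m + 1)*(m + 1)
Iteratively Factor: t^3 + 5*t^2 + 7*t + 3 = (t + 1)*(t^2 + 4*t + 3) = (t + 1)*(t + 3)*(t + 1)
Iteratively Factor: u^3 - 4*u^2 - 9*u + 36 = (u - 4)*(u^2 - 9) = (u - 4)*(u - 3)*(u + 3)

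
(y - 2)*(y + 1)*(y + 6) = y^3 + 5*y^2 - 8*y - 12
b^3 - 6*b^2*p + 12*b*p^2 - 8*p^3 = (b - 2*p)^3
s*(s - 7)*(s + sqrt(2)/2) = s^3 - 7*s^2 + sqrt(2)*s^2/2 - 7*sqrt(2)*s/2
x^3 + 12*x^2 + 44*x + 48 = (x + 2)*(x + 4)*(x + 6)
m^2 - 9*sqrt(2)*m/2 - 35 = (m - 7*sqrt(2))*(m + 5*sqrt(2)/2)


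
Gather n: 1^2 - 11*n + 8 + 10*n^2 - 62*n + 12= 10*n^2 - 73*n + 21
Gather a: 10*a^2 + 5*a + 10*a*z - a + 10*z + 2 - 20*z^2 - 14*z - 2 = 10*a^2 + a*(10*z + 4) - 20*z^2 - 4*z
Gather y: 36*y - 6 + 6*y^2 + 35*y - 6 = 6*y^2 + 71*y - 12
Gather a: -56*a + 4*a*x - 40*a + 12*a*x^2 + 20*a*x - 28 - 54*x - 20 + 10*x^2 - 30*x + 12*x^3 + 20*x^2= a*(12*x^2 + 24*x - 96) + 12*x^3 + 30*x^2 - 84*x - 48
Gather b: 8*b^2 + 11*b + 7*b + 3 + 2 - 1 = 8*b^2 + 18*b + 4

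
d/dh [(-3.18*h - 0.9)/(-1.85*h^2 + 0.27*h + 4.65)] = (5.883*h^2 - 0.8586*h - (3.18*h + 0.9)*(3.7*h - 0.27) - 14.787)/(-1.85*h^2 + 0.27*h + 4.65)^2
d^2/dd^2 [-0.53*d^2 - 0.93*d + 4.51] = -1.06000000000000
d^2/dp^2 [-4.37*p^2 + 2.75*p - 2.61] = -8.74000000000000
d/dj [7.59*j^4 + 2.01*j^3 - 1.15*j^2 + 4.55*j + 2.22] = 30.36*j^3 + 6.03*j^2 - 2.3*j + 4.55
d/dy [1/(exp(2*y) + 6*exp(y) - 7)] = 2*(-exp(y) - 3)*exp(y)/(exp(2*y) + 6*exp(y) - 7)^2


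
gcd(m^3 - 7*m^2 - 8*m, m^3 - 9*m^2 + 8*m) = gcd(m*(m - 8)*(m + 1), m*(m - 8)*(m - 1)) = m^2 - 8*m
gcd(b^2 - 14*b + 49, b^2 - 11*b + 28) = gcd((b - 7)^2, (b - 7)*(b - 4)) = b - 7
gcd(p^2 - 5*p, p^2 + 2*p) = p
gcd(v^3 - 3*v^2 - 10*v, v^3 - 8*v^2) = v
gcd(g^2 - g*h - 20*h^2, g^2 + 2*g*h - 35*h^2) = g - 5*h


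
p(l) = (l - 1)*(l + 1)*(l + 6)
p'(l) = (l - 1)*(l + 1) + (l - 1)*(l + 6) + (l + 1)*(l + 6)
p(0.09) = -6.04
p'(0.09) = 0.10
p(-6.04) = -1.42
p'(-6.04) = 35.96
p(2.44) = 41.81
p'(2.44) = 46.14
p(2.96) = 69.54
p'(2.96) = 60.80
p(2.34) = 37.33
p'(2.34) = 43.51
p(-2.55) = 18.98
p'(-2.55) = -12.09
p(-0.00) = -6.00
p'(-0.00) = -1.00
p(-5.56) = 13.16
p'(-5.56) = 25.02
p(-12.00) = -858.00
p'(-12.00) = 287.00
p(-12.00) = -858.00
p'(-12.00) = 287.00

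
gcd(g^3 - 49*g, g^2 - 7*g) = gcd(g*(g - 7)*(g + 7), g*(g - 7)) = g^2 - 7*g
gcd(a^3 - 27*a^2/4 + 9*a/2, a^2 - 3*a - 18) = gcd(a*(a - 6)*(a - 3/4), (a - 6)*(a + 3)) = a - 6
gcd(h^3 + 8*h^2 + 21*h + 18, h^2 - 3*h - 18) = h + 3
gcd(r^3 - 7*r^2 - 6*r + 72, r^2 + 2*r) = 1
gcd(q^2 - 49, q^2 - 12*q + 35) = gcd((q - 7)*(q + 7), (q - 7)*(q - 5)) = q - 7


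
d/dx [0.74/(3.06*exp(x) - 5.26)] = -2.2644*exp(x)/(3.06*exp(x) - 5.26)^2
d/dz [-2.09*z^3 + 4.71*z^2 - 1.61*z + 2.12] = -6.27*z^2 + 9.42*z - 1.61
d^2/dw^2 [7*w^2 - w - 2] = 14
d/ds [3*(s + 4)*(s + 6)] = 6*s + 30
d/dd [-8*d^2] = -16*d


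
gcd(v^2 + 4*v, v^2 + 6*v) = v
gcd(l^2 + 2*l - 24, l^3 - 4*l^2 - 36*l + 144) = l^2 + 2*l - 24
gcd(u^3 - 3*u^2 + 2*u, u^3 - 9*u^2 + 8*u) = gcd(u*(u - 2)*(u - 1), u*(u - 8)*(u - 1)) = u^2 - u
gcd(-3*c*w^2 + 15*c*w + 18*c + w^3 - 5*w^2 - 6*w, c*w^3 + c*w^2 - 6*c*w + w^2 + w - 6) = 1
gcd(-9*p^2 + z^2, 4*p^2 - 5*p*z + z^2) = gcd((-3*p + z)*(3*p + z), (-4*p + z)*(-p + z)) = 1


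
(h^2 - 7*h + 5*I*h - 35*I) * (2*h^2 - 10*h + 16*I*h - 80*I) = 2*h^4 - 24*h^3 + 26*I*h^3 - 10*h^2 - 312*I*h^2 + 960*h + 910*I*h - 2800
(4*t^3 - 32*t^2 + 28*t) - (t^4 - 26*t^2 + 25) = -t^4 + 4*t^3 - 6*t^2 + 28*t - 25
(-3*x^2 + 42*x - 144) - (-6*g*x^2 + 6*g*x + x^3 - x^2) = 6*g*x^2 - 6*g*x - x^3 - 2*x^2 + 42*x - 144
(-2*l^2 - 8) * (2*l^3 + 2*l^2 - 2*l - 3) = -4*l^5 - 4*l^4 - 12*l^3 - 10*l^2 + 16*l + 24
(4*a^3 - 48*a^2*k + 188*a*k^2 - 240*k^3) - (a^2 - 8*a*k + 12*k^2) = 4*a^3 - 48*a^2*k - a^2 + 188*a*k^2 + 8*a*k - 240*k^3 - 12*k^2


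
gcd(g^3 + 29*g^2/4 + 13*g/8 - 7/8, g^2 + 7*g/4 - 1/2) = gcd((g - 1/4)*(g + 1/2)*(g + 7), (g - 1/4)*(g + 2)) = g - 1/4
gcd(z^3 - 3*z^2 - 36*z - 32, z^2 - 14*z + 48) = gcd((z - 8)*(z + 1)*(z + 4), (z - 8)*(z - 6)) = z - 8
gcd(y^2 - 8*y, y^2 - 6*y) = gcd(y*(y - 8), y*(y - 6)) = y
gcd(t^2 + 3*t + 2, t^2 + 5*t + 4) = t + 1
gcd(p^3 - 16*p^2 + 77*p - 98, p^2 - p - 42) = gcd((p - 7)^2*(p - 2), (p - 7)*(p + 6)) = p - 7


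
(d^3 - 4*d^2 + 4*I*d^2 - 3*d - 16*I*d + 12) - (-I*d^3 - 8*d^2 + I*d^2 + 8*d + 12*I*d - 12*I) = d^3 + I*d^3 + 4*d^2 + 3*I*d^2 - 11*d - 28*I*d + 12 + 12*I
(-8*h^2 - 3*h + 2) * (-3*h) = 24*h^3 + 9*h^2 - 6*h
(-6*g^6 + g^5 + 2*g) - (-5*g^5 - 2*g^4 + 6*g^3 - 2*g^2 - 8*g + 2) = -6*g^6 + 6*g^5 + 2*g^4 - 6*g^3 + 2*g^2 + 10*g - 2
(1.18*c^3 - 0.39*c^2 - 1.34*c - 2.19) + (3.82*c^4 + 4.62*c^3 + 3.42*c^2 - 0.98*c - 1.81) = 3.82*c^4 + 5.8*c^3 + 3.03*c^2 - 2.32*c - 4.0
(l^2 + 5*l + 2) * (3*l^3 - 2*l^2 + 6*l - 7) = 3*l^5 + 13*l^4 + 2*l^3 + 19*l^2 - 23*l - 14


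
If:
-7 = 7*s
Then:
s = -1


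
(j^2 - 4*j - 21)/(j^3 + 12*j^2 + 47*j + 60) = (j - 7)/(j^2 + 9*j + 20)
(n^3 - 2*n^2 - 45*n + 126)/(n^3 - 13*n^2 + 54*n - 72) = (n + 7)/(n - 4)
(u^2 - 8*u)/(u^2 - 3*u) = (u - 8)/(u - 3)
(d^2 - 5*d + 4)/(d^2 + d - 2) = (d - 4)/(d + 2)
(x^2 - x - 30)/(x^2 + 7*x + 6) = (x^2 - x - 30)/(x^2 + 7*x + 6)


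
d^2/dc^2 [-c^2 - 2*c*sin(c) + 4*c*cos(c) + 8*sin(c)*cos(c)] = 2*c*sin(c) - 4*c*cos(c) - 8*sin(c) - 16*sin(2*c) - 4*cos(c) - 2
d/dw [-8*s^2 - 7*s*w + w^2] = -7*s + 2*w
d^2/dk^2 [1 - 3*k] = 0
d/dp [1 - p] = -1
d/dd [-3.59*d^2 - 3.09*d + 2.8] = -7.18*d - 3.09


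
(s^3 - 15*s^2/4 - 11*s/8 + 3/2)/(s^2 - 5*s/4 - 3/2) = (s^2 - 9*s/2 + 2)/(s - 2)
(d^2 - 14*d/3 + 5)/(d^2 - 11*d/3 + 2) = (3*d - 5)/(3*d - 2)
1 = 1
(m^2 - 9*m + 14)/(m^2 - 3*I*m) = (m^2 - 9*m + 14)/(m*(m - 3*I))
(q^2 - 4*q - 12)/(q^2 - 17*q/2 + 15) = 2*(q + 2)/(2*q - 5)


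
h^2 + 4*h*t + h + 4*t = (h + 1)*(h + 4*t)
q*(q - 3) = q^2 - 3*q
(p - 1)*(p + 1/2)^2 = p^3 - 3*p/4 - 1/4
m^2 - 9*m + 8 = (m - 8)*(m - 1)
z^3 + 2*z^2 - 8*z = z*(z - 2)*(z + 4)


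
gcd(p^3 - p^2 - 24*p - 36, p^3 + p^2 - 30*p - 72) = p^2 - 3*p - 18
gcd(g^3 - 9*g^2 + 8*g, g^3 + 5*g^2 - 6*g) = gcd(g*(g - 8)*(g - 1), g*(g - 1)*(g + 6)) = g^2 - g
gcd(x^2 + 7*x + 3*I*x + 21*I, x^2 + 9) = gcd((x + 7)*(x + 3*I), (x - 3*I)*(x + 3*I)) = x + 3*I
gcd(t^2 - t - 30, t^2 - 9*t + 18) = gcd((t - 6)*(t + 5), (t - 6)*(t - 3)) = t - 6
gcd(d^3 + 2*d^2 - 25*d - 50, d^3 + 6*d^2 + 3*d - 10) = d^2 + 7*d + 10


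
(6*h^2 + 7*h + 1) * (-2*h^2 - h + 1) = -12*h^4 - 20*h^3 - 3*h^2 + 6*h + 1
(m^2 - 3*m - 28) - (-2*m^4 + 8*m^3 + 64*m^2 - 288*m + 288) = 2*m^4 - 8*m^3 - 63*m^2 + 285*m - 316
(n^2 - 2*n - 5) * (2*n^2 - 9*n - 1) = 2*n^4 - 13*n^3 + 7*n^2 + 47*n + 5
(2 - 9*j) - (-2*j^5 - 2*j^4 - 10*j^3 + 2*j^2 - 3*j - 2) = 2*j^5 + 2*j^4 + 10*j^3 - 2*j^2 - 6*j + 4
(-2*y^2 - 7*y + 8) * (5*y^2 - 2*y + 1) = -10*y^4 - 31*y^3 + 52*y^2 - 23*y + 8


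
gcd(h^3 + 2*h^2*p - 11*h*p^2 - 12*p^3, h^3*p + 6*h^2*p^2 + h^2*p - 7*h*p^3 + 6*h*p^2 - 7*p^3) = 1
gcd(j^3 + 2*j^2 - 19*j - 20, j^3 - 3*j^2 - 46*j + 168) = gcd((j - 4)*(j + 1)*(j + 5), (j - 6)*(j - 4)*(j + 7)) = j - 4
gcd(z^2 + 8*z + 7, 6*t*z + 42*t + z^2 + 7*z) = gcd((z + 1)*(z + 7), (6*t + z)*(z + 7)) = z + 7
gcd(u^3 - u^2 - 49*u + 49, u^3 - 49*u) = u^2 - 49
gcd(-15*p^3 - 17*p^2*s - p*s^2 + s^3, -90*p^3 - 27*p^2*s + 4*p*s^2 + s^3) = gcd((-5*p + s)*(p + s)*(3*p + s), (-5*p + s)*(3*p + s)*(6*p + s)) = 15*p^2 + 2*p*s - s^2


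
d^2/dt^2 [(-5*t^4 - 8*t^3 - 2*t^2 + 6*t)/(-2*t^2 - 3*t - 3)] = 2*(20*t^6 + 90*t^5 + 225*t^4 + 348*t^3 + 450*t^2 + 324*t + 72)/(8*t^6 + 36*t^5 + 90*t^4 + 135*t^3 + 135*t^2 + 81*t + 27)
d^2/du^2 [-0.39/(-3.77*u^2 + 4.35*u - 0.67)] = (-11.086062*u^2 + 12.79161*u + 0.39*(7.54*u - 4.35)*(15.08*u - 8.7) - 1.970202)/(3.77*u^2 - 4.35*u + 0.67)^3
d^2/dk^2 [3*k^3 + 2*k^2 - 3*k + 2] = 18*k + 4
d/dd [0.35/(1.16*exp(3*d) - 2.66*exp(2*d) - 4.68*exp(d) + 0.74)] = (-1.218*exp(2*d) + 1.862*exp(d) + 1.638)*exp(d)/(1.16*exp(3*d) - 2.66*exp(2*d) - 4.68*exp(d) + 0.74)^2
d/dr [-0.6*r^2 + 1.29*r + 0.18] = 1.29 - 1.2*r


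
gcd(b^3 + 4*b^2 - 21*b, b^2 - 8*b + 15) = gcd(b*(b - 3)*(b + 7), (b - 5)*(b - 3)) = b - 3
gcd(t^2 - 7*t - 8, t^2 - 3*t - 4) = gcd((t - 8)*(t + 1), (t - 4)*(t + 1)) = t + 1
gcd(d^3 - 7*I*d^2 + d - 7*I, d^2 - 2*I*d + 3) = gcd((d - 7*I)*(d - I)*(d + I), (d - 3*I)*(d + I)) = d + I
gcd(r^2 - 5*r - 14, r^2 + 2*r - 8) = 1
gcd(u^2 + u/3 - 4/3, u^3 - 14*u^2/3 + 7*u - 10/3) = u - 1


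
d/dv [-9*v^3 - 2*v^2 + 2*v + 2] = -27*v^2 - 4*v + 2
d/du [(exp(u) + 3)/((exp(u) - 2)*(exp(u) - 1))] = (-exp(2*u) - 6*exp(u) + 11)*exp(u)/(exp(4*u) - 6*exp(3*u) + 13*exp(2*u) - 12*exp(u) + 4)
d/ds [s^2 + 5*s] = 2*s + 5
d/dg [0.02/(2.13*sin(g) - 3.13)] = -0.0426*cos(g)/(2.13*sin(g) - 3.13)^2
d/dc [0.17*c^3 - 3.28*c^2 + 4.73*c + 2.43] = 0.51*c^2 - 6.56*c + 4.73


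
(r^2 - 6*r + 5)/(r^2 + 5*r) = (r^2 - 6*r + 5)/(r*(r + 5))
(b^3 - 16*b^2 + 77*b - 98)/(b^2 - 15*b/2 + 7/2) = 2*(b^2 - 9*b + 14)/(2*b - 1)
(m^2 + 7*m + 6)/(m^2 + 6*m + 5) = (m + 6)/(m + 5)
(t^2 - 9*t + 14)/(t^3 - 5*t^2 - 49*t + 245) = (t - 2)/(t^2 + 2*t - 35)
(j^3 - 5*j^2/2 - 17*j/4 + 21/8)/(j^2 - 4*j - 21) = (-8*j^3 + 20*j^2 + 34*j - 21)/(8*(-j^2 + 4*j + 21))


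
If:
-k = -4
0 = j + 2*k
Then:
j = -8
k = 4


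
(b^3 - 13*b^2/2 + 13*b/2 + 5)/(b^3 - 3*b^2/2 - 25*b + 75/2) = (2*b^2 - 3*b - 2)/(2*b^2 + 7*b - 15)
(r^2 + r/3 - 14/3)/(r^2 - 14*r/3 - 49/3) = (r - 2)/(r - 7)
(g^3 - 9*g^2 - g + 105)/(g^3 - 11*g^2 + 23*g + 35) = (g + 3)/(g + 1)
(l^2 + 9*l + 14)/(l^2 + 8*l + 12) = (l + 7)/(l + 6)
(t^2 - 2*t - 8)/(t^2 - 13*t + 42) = (t^2 - 2*t - 8)/(t^2 - 13*t + 42)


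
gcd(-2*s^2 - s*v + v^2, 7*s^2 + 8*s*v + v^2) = s + v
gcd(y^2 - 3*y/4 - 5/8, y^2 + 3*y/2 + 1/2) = y + 1/2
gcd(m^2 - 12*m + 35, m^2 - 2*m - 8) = 1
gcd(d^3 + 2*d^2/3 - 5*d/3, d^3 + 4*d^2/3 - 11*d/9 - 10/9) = d^2 + 2*d/3 - 5/3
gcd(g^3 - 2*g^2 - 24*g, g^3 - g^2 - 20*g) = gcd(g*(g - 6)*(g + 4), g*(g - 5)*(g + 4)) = g^2 + 4*g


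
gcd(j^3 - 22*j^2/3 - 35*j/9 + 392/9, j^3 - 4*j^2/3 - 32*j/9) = j - 8/3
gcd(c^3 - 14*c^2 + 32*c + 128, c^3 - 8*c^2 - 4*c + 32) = c^2 - 6*c - 16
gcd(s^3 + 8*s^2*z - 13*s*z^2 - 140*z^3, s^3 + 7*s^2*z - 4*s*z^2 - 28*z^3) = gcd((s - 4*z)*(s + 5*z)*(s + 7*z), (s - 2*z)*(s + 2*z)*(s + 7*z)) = s + 7*z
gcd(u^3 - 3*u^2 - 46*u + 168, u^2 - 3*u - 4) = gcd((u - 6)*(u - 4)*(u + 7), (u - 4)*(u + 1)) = u - 4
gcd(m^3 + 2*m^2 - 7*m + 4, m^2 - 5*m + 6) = 1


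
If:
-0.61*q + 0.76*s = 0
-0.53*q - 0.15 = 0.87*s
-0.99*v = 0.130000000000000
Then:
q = -0.12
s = -0.10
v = -0.13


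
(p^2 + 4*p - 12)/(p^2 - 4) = (p + 6)/(p + 2)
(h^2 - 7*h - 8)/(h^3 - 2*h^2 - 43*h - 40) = 1/(h + 5)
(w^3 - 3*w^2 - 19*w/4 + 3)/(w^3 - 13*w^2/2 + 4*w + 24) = (w - 1/2)/(w - 4)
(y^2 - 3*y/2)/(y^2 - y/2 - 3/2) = y/(y + 1)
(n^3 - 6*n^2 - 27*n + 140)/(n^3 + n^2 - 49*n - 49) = (n^2 + n - 20)/(n^2 + 8*n + 7)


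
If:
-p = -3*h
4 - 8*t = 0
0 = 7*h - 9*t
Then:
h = 9/14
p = 27/14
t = 1/2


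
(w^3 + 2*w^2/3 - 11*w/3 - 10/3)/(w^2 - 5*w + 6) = (3*w^2 + 8*w + 5)/(3*(w - 3))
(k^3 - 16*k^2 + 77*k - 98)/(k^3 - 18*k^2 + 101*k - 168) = (k^2 - 9*k + 14)/(k^2 - 11*k + 24)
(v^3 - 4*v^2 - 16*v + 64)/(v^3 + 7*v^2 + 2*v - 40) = (v^2 - 8*v + 16)/(v^2 + 3*v - 10)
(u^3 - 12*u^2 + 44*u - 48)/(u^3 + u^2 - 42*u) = (u^2 - 6*u + 8)/(u*(u + 7))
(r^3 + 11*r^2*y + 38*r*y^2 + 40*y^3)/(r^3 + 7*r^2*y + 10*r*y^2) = (r + 4*y)/r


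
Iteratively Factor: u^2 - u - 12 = (u - 4)*(u + 3)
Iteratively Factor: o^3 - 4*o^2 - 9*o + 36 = (o - 4)*(o^2 - 9) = (o - 4)*(o + 3)*(o - 3)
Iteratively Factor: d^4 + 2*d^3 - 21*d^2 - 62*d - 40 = (d - 5)*(d^3 + 7*d^2 + 14*d + 8) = (d - 5)*(d + 4)*(d^2 + 3*d + 2) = (d - 5)*(d + 2)*(d + 4)*(d + 1)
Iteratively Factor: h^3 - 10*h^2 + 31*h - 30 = (h - 5)*(h^2 - 5*h + 6) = (h - 5)*(h - 2)*(h - 3)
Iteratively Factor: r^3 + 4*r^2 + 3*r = (r)*(r^2 + 4*r + 3) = r*(r + 3)*(r + 1)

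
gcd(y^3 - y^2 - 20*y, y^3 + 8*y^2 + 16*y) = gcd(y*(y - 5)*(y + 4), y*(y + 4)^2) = y^2 + 4*y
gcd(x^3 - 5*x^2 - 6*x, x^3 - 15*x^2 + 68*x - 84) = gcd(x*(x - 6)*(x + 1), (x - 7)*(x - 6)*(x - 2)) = x - 6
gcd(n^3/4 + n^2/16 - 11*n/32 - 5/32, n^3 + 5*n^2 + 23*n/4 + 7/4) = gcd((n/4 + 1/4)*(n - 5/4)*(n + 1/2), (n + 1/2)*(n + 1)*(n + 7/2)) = n^2 + 3*n/2 + 1/2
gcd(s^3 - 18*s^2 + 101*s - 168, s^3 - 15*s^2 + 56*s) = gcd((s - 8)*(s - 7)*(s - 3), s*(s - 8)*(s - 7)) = s^2 - 15*s + 56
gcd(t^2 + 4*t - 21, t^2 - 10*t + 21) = t - 3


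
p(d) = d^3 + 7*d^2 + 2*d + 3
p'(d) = 3*d^2 + 14*d + 2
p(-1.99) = 18.86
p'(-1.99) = -13.98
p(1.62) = 28.86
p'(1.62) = 32.55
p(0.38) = 4.83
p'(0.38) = 7.75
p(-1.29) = 9.92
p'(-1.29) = -11.07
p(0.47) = 5.59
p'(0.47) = 9.24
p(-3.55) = 39.38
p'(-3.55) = -9.89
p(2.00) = 43.00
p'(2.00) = 42.00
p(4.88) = 295.68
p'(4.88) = 141.76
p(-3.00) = 33.00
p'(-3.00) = -13.00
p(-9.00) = -177.00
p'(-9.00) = 119.00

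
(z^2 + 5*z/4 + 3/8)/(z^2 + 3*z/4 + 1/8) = (4*z + 3)/(4*z + 1)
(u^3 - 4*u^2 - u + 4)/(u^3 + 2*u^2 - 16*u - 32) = (u^2 - 1)/(u^2 + 6*u + 8)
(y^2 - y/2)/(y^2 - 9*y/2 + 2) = y/(y - 4)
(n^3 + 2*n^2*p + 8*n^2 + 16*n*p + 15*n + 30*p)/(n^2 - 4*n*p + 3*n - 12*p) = (-n^2 - 2*n*p - 5*n - 10*p)/(-n + 4*p)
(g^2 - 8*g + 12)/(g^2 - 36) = (g - 2)/(g + 6)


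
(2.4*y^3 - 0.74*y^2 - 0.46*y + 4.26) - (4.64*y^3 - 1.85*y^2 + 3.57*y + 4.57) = -2.24*y^3 + 1.11*y^2 - 4.03*y - 0.31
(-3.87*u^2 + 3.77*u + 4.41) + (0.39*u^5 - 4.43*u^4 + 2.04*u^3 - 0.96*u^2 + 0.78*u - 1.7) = 0.39*u^5 - 4.43*u^4 + 2.04*u^3 - 4.83*u^2 + 4.55*u + 2.71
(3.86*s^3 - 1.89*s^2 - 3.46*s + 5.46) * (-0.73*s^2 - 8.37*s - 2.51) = -2.8178*s^5 - 30.9285*s^4 + 8.6565*s^3 + 29.7183*s^2 - 37.0156*s - 13.7046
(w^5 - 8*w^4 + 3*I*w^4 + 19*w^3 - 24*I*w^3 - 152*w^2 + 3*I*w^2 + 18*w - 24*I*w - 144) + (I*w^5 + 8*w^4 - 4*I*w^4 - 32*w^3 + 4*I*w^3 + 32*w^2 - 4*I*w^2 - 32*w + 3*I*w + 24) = w^5 + I*w^5 - I*w^4 - 13*w^3 - 20*I*w^3 - 120*w^2 - I*w^2 - 14*w - 21*I*w - 120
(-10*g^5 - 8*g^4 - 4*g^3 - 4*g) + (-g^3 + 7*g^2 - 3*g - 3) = -10*g^5 - 8*g^4 - 5*g^3 + 7*g^2 - 7*g - 3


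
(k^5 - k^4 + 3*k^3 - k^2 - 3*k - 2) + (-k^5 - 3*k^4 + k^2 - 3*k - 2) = -4*k^4 + 3*k^3 - 6*k - 4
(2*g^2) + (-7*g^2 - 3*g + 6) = -5*g^2 - 3*g + 6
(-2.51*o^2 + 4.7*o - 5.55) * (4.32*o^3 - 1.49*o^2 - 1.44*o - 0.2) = -10.8432*o^5 + 24.0439*o^4 - 27.3646*o^3 + 2.0035*o^2 + 7.052*o + 1.11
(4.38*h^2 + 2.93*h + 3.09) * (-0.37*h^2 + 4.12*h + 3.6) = -1.6206*h^4 + 16.9615*h^3 + 26.6963*h^2 + 23.2788*h + 11.124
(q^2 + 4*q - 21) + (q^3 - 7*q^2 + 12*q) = q^3 - 6*q^2 + 16*q - 21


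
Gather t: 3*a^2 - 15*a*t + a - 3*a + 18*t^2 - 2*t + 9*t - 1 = 3*a^2 - 2*a + 18*t^2 + t*(7 - 15*a) - 1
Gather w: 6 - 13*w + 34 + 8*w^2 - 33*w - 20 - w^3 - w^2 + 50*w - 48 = -w^3 + 7*w^2 + 4*w - 28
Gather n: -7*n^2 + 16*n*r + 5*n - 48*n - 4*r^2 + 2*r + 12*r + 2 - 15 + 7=-7*n^2 + n*(16*r - 43) - 4*r^2 + 14*r - 6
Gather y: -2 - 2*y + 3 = 1 - 2*y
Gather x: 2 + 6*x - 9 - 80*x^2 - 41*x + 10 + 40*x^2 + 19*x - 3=-40*x^2 - 16*x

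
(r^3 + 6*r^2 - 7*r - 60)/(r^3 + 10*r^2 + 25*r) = (r^2 + r - 12)/(r*(r + 5))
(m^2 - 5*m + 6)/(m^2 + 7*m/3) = 3*(m^2 - 5*m + 6)/(m*(3*m + 7))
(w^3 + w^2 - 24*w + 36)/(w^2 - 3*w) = w + 4 - 12/w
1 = 1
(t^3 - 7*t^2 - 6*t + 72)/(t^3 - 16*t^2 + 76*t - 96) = (t^2 - t - 12)/(t^2 - 10*t + 16)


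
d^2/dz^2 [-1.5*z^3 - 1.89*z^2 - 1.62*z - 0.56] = -9.0*z - 3.78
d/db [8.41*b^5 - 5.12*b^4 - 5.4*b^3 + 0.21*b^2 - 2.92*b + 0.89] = 42.05*b^4 - 20.48*b^3 - 16.2*b^2 + 0.42*b - 2.92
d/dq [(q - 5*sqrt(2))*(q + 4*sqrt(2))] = 2*q - sqrt(2)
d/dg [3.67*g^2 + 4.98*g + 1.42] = 7.34*g + 4.98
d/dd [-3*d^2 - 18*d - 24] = -6*d - 18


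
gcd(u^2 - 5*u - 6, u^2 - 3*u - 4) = u + 1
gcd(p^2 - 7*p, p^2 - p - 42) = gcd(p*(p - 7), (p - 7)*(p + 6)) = p - 7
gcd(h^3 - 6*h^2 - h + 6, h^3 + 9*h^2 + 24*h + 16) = h + 1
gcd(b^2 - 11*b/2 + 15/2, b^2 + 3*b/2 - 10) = b - 5/2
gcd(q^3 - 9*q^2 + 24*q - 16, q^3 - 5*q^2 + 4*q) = q^2 - 5*q + 4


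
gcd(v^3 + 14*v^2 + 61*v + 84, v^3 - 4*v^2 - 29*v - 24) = v + 3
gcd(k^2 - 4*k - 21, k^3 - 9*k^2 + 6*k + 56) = k - 7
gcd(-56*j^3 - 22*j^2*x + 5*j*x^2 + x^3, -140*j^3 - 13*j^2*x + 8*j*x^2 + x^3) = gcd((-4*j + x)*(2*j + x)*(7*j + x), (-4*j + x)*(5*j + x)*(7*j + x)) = -28*j^2 + 3*j*x + x^2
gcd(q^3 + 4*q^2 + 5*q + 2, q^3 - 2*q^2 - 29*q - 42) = q + 2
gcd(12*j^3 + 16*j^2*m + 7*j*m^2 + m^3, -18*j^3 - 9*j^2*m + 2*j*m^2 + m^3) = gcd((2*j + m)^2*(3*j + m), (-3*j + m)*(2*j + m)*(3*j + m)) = 6*j^2 + 5*j*m + m^2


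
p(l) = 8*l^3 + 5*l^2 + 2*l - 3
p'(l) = 24*l^2 + 10*l + 2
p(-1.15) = -10.85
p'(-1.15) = 22.24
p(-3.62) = -324.22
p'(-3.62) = 280.31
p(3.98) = 588.52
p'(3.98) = 421.97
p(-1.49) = -21.34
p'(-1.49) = 40.38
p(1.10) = 15.90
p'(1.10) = 42.04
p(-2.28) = -76.39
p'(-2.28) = 103.96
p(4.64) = 913.11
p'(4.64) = 565.11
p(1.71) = 55.04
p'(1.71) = 89.28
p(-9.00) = -5448.00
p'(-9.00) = 1856.00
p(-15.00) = -25908.00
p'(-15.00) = 5252.00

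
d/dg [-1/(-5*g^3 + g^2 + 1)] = g*(2 - 15*g)/(-5*g^3 + g^2 + 1)^2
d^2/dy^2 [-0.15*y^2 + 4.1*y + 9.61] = -0.300000000000000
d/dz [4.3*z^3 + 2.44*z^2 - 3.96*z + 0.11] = 12.9*z^2 + 4.88*z - 3.96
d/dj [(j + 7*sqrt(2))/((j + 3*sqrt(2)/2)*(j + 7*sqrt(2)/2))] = 2*(-2*j^2 - 28*sqrt(2)*j - 119)/(4*j^4 + 40*sqrt(2)*j^3 + 284*j^2 + 420*sqrt(2)*j + 441)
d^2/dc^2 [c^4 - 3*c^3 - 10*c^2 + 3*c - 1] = 12*c^2 - 18*c - 20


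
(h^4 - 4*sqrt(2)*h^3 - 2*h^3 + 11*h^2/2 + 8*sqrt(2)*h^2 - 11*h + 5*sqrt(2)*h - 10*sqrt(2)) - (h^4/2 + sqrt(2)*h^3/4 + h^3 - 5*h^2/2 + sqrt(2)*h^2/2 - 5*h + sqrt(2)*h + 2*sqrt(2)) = h^4/2 - 17*sqrt(2)*h^3/4 - 3*h^3 + 8*h^2 + 15*sqrt(2)*h^2/2 - 6*h + 4*sqrt(2)*h - 12*sqrt(2)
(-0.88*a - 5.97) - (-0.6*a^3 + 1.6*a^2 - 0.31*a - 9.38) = 0.6*a^3 - 1.6*a^2 - 0.57*a + 3.41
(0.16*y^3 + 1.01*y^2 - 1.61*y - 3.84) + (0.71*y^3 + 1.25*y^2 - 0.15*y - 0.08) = 0.87*y^3 + 2.26*y^2 - 1.76*y - 3.92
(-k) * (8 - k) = k^2 - 8*k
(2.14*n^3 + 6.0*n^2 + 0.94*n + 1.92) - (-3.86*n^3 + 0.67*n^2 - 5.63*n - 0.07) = 6.0*n^3 + 5.33*n^2 + 6.57*n + 1.99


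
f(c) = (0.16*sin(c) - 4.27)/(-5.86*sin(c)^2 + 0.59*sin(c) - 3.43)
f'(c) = (11.72*sin(c)*cos(c) - 0.59*cos(c))*(0.16*sin(c) - 4.27)/(-5.86*sin(c)^2 + 0.59*sin(c) - 3.43)^2 + 0.16*cos(c)/(-5.86*sin(c)^2 + 0.59*sin(c) - 3.43)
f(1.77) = 0.48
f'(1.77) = 0.13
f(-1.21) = 0.49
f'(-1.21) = 0.21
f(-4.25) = 0.54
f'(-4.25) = 0.33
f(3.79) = 0.74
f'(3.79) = -0.74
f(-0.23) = 1.11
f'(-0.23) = 0.87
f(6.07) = 1.13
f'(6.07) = 0.85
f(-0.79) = 0.64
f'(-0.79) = 0.58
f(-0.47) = 0.89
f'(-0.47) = 0.92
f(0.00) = 1.24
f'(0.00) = 0.17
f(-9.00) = 0.93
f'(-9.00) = -0.95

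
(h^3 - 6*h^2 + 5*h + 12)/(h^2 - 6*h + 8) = (h^2 - 2*h - 3)/(h - 2)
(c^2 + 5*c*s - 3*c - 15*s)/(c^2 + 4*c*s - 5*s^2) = (3 - c)/(-c + s)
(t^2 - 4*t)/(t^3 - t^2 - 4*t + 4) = t*(t - 4)/(t^3 - t^2 - 4*t + 4)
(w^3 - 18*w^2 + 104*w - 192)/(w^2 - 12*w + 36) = (w^2 - 12*w + 32)/(w - 6)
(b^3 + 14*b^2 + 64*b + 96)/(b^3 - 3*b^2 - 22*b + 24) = (b^2 + 10*b + 24)/(b^2 - 7*b + 6)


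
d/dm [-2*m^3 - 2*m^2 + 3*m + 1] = -6*m^2 - 4*m + 3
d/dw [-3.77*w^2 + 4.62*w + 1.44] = 4.62 - 7.54*w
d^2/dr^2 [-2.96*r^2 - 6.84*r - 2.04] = -5.92000000000000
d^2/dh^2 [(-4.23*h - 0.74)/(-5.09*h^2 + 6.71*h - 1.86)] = ((49.2334 - 129.1842*h)*(5.09*h^2 - 6.71*h + 1.86) + (4.23*h + 0.74)*(10.18*h - 6.71)*(20.36*h - 13.42))/(5.09*h^2 - 6.71*h + 1.86)^3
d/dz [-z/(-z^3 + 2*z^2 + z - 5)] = (z^3 - 2*z^2 + z*(-3*z^2 + 4*z + 1) - z + 5)/(z^3 - 2*z^2 - z + 5)^2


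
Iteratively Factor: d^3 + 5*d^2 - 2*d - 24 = (d - 2)*(d^2 + 7*d + 12) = (d - 2)*(d + 4)*(d + 3)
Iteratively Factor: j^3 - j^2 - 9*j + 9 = (j - 3)*(j^2 + 2*j - 3) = (j - 3)*(j + 3)*(j - 1)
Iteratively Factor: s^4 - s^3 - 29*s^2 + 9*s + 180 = (s - 3)*(s^3 + 2*s^2 - 23*s - 60) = (s - 5)*(s - 3)*(s^2 + 7*s + 12) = (s - 5)*(s - 3)*(s + 3)*(s + 4)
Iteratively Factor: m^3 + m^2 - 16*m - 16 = (m + 4)*(m^2 - 3*m - 4) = (m + 1)*(m + 4)*(m - 4)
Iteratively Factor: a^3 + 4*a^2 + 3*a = (a + 3)*(a^2 + a) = (a + 1)*(a + 3)*(a)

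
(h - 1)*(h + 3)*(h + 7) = h^3 + 9*h^2 + 11*h - 21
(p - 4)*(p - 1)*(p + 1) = p^3 - 4*p^2 - p + 4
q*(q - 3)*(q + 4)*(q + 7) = q^4 + 8*q^3 - 5*q^2 - 84*q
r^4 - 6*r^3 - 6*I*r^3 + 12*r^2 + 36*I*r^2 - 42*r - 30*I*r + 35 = (r - 5)*(r - 7*I)*(-I*r + 1)*(I*r - I)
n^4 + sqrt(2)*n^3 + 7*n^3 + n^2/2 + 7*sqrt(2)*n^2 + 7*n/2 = n*(n + 7)*(n + sqrt(2)/2)^2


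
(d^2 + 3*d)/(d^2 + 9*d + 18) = d/(d + 6)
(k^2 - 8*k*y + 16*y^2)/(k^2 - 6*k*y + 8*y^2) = (-k + 4*y)/(-k + 2*y)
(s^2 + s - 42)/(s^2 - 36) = (s + 7)/(s + 6)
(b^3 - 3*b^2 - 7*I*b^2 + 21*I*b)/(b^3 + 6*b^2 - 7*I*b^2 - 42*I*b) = (b - 3)/(b + 6)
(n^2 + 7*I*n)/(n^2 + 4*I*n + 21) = n/(n - 3*I)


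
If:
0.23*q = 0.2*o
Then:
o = 1.15*q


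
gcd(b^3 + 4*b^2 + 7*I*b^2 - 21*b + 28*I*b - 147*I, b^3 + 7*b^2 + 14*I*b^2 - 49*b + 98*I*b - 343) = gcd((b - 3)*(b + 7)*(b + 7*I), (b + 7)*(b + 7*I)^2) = b^2 + b*(7 + 7*I) + 49*I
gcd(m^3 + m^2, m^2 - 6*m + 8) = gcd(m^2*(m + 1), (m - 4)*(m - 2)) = 1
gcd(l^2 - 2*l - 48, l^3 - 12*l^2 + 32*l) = l - 8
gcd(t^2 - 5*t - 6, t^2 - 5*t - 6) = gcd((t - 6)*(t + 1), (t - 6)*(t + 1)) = t^2 - 5*t - 6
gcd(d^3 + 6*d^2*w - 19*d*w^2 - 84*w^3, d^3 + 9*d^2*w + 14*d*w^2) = d + 7*w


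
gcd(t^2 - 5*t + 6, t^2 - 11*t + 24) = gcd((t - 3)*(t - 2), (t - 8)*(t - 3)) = t - 3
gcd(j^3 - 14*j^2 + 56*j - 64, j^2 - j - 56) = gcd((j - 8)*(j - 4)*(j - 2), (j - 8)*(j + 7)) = j - 8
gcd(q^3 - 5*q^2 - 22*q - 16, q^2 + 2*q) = q + 2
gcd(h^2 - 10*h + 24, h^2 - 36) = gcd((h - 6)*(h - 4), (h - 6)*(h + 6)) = h - 6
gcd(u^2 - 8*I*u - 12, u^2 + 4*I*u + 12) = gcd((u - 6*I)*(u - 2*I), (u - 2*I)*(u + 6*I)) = u - 2*I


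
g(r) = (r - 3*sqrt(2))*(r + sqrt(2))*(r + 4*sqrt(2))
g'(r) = (r - 3*sqrt(2))*(r + sqrt(2)) + (r - 3*sqrt(2))*(r + 4*sqrt(2)) + (r + sqrt(2))*(r + 4*sqrt(2)) = 3*r^2 + 4*sqrt(2)*r - 22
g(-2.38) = 20.96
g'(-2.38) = -18.47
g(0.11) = -36.33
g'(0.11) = -21.34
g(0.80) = -49.22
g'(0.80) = -15.55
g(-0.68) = -17.99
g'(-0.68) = -24.46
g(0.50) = -44.11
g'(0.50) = -18.42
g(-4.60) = 29.77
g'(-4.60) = 15.46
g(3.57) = -30.93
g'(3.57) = 36.43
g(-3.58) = 35.19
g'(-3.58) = -3.80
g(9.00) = 726.16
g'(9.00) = 271.91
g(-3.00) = 30.51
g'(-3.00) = -11.97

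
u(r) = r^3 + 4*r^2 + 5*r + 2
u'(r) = 3*r^2 + 8*r + 5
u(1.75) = 28.36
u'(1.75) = 28.19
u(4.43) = 189.59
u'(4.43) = 99.31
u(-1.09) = 0.01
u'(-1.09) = -0.16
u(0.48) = 5.43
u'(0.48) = 9.53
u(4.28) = 175.08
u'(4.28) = 94.20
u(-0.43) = 0.51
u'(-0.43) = 2.11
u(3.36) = 101.89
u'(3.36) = 65.75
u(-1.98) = 0.02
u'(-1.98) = 0.92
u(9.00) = 1100.00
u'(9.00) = 320.00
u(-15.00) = -2548.00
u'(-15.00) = 560.00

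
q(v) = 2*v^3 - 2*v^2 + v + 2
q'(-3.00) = 67.00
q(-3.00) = -73.00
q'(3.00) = 43.00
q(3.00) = 41.00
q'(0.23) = 0.40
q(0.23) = 2.15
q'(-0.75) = 7.38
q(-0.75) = -0.72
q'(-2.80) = 59.24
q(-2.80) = -60.38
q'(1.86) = 14.32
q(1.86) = 9.81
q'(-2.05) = 34.42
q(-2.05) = -25.69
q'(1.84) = 13.95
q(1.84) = 9.53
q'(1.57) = 9.51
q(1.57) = 6.38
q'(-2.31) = 42.26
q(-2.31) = -35.63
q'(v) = 6*v^2 - 4*v + 1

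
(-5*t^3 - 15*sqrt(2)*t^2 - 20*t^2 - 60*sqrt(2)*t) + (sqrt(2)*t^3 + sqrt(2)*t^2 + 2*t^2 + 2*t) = -5*t^3 + sqrt(2)*t^3 - 14*sqrt(2)*t^2 - 18*t^2 - 60*sqrt(2)*t + 2*t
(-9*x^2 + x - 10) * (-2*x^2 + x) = 18*x^4 - 11*x^3 + 21*x^2 - 10*x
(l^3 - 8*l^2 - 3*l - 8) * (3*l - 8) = 3*l^4 - 32*l^3 + 55*l^2 + 64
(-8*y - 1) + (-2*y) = -10*y - 1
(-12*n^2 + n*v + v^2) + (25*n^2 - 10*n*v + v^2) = 13*n^2 - 9*n*v + 2*v^2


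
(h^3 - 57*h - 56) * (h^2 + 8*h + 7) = h^5 + 8*h^4 - 50*h^3 - 512*h^2 - 847*h - 392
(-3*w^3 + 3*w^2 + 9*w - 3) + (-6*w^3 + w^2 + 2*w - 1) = -9*w^3 + 4*w^2 + 11*w - 4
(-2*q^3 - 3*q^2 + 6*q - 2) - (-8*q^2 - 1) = -2*q^3 + 5*q^2 + 6*q - 1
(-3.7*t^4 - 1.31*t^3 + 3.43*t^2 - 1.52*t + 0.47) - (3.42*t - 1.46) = -3.7*t^4 - 1.31*t^3 + 3.43*t^2 - 4.94*t + 1.93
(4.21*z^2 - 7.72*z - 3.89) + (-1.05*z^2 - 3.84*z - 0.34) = 3.16*z^2 - 11.56*z - 4.23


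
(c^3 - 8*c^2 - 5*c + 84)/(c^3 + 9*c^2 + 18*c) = (c^2 - 11*c + 28)/(c*(c + 6))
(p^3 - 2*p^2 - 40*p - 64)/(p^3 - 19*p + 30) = (p^3 - 2*p^2 - 40*p - 64)/(p^3 - 19*p + 30)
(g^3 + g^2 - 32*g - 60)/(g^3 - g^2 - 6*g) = (g^2 - g - 30)/(g*(g - 3))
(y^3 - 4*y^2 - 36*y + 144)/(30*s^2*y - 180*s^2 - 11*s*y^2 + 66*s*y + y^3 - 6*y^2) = (y^2 + 2*y - 24)/(30*s^2 - 11*s*y + y^2)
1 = 1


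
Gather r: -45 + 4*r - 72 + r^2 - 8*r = r^2 - 4*r - 117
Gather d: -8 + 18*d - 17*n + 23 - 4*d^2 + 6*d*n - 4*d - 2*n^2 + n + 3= -4*d^2 + d*(6*n + 14) - 2*n^2 - 16*n + 18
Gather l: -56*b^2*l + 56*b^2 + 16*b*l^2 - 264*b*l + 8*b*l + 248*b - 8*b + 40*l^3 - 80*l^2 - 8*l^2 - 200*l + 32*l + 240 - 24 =56*b^2 + 240*b + 40*l^3 + l^2*(16*b - 88) + l*(-56*b^2 - 256*b - 168) + 216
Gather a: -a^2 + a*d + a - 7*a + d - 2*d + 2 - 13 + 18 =-a^2 + a*(d - 6) - d + 7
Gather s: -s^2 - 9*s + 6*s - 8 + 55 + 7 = -s^2 - 3*s + 54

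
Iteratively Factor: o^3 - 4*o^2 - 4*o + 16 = (o - 4)*(o^2 - 4) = (o - 4)*(o + 2)*(o - 2)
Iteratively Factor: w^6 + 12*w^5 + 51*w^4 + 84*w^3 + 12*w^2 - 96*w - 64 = (w + 2)*(w^5 + 10*w^4 + 31*w^3 + 22*w^2 - 32*w - 32) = (w - 1)*(w + 2)*(w^4 + 11*w^3 + 42*w^2 + 64*w + 32) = (w - 1)*(w + 2)*(w + 4)*(w^3 + 7*w^2 + 14*w + 8) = (w - 1)*(w + 2)*(w + 4)^2*(w^2 + 3*w + 2) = (w - 1)*(w + 1)*(w + 2)*(w + 4)^2*(w + 2)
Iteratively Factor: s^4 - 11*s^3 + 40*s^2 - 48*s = (s)*(s^3 - 11*s^2 + 40*s - 48) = s*(s - 3)*(s^2 - 8*s + 16) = s*(s - 4)*(s - 3)*(s - 4)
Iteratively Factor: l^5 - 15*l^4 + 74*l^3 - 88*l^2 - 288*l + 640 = (l - 4)*(l^4 - 11*l^3 + 30*l^2 + 32*l - 160) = (l - 4)^2*(l^3 - 7*l^2 + 2*l + 40) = (l - 5)*(l - 4)^2*(l^2 - 2*l - 8) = (l - 5)*(l - 4)^2*(l + 2)*(l - 4)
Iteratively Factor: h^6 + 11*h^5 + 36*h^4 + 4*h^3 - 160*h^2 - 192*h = (h + 4)*(h^5 + 7*h^4 + 8*h^3 - 28*h^2 - 48*h) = (h + 2)*(h + 4)*(h^4 + 5*h^3 - 2*h^2 - 24*h) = (h + 2)*(h + 4)^2*(h^3 + h^2 - 6*h) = (h - 2)*(h + 2)*(h + 4)^2*(h^2 + 3*h) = h*(h - 2)*(h + 2)*(h + 4)^2*(h + 3)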